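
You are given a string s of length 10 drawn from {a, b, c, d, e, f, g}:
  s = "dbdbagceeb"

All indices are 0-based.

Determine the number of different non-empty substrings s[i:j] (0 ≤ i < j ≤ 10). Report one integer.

50

rank | idx | suffix
   0 |   4 | agceeb
   1 |   9 | b
   2 |   3 | bagceeb
   3 |   1 | bdbagceeb
   4 |   6 | ceeb
   5 |   2 | dbagceeb
   6 |   0 | dbdbagceeb
   7 |   8 | eb
   8 |   7 | eeb
   9 |   5 | gceeb

SA = [4, 9, 3, 1, 6, 2, 0, 8, 7, 5]
i: (SA[i-1],SA[i]) lcp shared
  1: (4,9) 0 ''
  2: (9,3) 1 'b'
  3: (3,1) 1 'b'
  4: (1,6) 0 ''
  5: (6,2) 0 ''
  6: (2,0) 2 'db'
  7: (0,8) 0 ''
  8: (8,7) 1 'e'
  9: (7,5) 0 ''

n(n+1)/2 = 10·11/2 = 55
Σ LCP = 0 + 0 + 1 + 1 + 0 + 0 + 2 + 0 + 1 + 0 = 5
distinct = 55 − 5 = 50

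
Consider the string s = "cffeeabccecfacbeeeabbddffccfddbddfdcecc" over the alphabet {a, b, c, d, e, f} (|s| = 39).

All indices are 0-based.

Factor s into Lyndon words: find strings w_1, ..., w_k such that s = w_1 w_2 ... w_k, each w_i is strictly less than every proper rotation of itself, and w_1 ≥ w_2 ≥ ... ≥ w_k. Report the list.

emit factor 1: 'cffee' (i=0, period=5)
emit factor 2: 'abccecfacbeee' (i=5, period=13)
emit factor 3: 'abbddffccfddbddfdcecc' (i=18, period=21)

["cffee", "abccecfacbeee", "abbddffccfddbddfdcecc"]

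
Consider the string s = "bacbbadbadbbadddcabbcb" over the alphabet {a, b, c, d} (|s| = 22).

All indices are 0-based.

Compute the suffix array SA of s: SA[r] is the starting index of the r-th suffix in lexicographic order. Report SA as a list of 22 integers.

[17, 1, 5, 8, 12, 21, 0, 4, 7, 11, 3, 10, 18, 19, 16, 20, 2, 6, 9, 15, 14, 13]

rank | idx | suffix
   0 |  17 | abbcb
   1 |   1 | acbbadbadbbadddcabbcb
   2 |   5 | adbadbbadddcabbcb
   3 |   8 | adbbadddcabbcb
   4 |  12 | adddcabbcb
   5 |  21 | b
   6 |   0 | bacbbadbadbbadddcabbcb
   7 |   4 | badbadbbadddcabbcb
   8 |   7 | badbbadddcabbcb
   9 |  11 | badddcabbcb
  10 |   3 | bbadbadbbadddcabbcb
  11 |  10 | bbadddcabbcb
  12 |  18 | bbcb
  13 |  19 | bcb
  14 |  16 | cabbcb
  15 |  20 | cb
  16 |   2 | cbbadbadbbadddcabbcb
  17 |   6 | dbadbbadddcabbcb
  18 |   9 | dbbadddcabbcb
  19 |  15 | dcabbcb
  20 |  14 | ddcabbcb
  21 |  13 | dddcabbcb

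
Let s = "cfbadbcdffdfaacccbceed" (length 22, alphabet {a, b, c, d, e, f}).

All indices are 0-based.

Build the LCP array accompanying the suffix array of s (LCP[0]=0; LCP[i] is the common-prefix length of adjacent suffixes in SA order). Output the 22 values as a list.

[0, 1, 1, 0, 1, 2, 0, 1, 2, 1, 1, 1, 0, 1, 1, 2, 0, 1, 0, 1, 1, 1]

rank→(start, suffix):
  0 → (12, 'aacccbceed')
  1 → (13, 'acccbceed')
  2 → (3, 'adbcdffdfaacccbceed')
  3 → (2, 'badbcdffdfaacccbceed')
  4 → (5, 'bcdffdfaacccbceed')
  5 → (17, 'bceed')
  6 → (16, 'cbceed')
  7 → (15, 'ccbceed')
  8 → (14, 'cccbceed')
  9 → (6, 'cdffdfaacccbceed')
  10 → (18, 'ceed')
  11 → (0, 'cfbadbcdffdfaacccbceed')
  12 → (21, 'd')
  13 → (4, 'dbcdffdfaacccbceed')
  14 → (10, 'dfaacccbceed')
  15 → (7, 'dffdfaacccbceed')
  16 → (20, 'ed')
  17 → (19, 'eed')
  18 → (11, 'faacccbceed')
  19 → (1, 'fbadbcdffdfaacccbceed')
  20 → (9, 'fdfaacccbceed')
  21 → (8, 'ffdfaacccbceed')

SA = [12, 13, 3, 2, 5, 17, 16, 15, 14, 6, 18, 0, 21, 4, 10, 7, 20, 19, 11, 1, 9, 8]
i: (SA[i-1],SA[i]) lcp shared
  1: (12,13) 1 'a'
  2: (13,3) 1 'a'
  3: (3,2) 0 ''
  4: (2,5) 1 'b'
  5: (5,17) 2 'bc'
  6: (17,16) 0 ''
  7: (16,15) 1 'c'
  8: (15,14) 2 'cc'
  9: (14,6) 1 'c'
  10: (6,18) 1 'c'
  11: (18,0) 1 'c'
  12: (0,21) 0 ''
  13: (21,4) 1 'd'
  14: (4,10) 1 'd'
  15: (10,7) 2 'df'
  16: (7,20) 0 ''
  17: (20,19) 1 'e'
  18: (19,11) 0 ''
  19: (11,1) 1 'f'
  20: (1,9) 1 'f'
  21: (9,8) 1 'f'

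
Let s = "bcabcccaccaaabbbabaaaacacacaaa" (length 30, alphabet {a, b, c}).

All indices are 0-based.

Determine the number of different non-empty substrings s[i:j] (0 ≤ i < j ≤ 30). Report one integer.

404

rank→(start, suffix):
  0 → (29, 'a')
  1 → (28, 'aa')
  2 → (27, 'aaa')
  3 → (18, 'aaaacacacaaa')
  4 → (10, 'aaabbbabaaaacacacaaa')
  5 → (19, 'aaacacacaaa')
  6 → (11, 'aabbbabaaaacacacaaa')
  7 → (20, 'aacacacaaa')
  8 → (16, 'abaaaacacacaaa')
  9 → (12, 'abbbabaaaacacacaaa')
  10 → (2, 'abcccaccaaabbbabaaaacacacaaa')
  11 → (25, 'acaaa')
  12 → (23, 'acacaaa')
  13 → (21, 'acacacaaa')
  14 → (7, 'accaaabbbabaaaacacacaaa')
  15 → (17, 'baaaacacacaaa')
  16 → (15, 'babaaaacacacaaa')
  17 → (14, 'bbabaaaacacacaaa')
  18 → (13, 'bbbabaaaacacacaaa')
  19 → (0, 'bcabcccaccaaabbbabaaaacacacaaa')
  20 → (3, 'bcccaccaaabbbabaaaacacacaaa')
  21 → (26, 'caaa')
  22 → (9, 'caaabbbabaaaacacacaaa')
  23 → (1, 'cabcccaccaaabbbabaaaacacacaaa')
  24 → (24, 'cacaaa')
  25 → (22, 'cacacaaa')
  26 → (6, 'caccaaabbbabaaaacacacaaa')
  27 → (8, 'ccaaabbbabaaaacacacaaa')
  28 → (5, 'ccaccaaabbbabaaaacacacaaa')
  29 → (4, 'cccaccaaabbbabaaaacacacaaa')

SA = [29, 28, 27, 18, 10, 19, 11, 20, 16, 12, 2, 25, 23, 21, 7, 17, 15, 14, 13, 0, 3, 26, 9, 1, 24, 22, 6, 8, 5, 4]
i: (SA[i-1],SA[i]) lcp shared
  1: (29,28) 1 'a'
  2: (28,27) 2 'aa'
  3: (27,18) 3 'aaa'
  4: (18,10) 3 'aaa'
  5: (10,19) 3 'aaa'
  6: (19,11) 2 'aa'
  7: (11,20) 2 'aa'
  8: (20,16) 1 'a'
  9: (16,12) 2 'ab'
  10: (12,2) 2 'ab'
  11: (2,25) 1 'a'
  12: (25,23) 3 'aca'
  13: (23,21) 5 'acaca'
  14: (21,7) 2 'ac'
  15: (7,17) 0 ''
  16: (17,15) 2 'ba'
  17: (15,14) 1 'b'
  18: (14,13) 2 'bb'
  19: (13,0) 1 'b'
  20: (0,3) 2 'bc'
  21: (3,26) 0 ''
  22: (26,9) 4 'caaa'
  23: (9,1) 2 'ca'
  24: (1,24) 2 'ca'
  25: (24,22) 4 'caca'
  26: (22,6) 3 'cac'
  27: (6,8) 1 'c'
  28: (8,5) 3 'cca'
  29: (5,4) 2 'cc'

n(n+1)/2 = 30·31/2 = 465
Σ LCP = 0 + 1 + 2 + 3 + 3 + 3 + 2 + 2 + 1 + 2 + 2 + 1 + 3 + 5 + 2 + 0 + 2 + 1 + 2 + 1 + 2 + 0 + 4 + 2 + 2 + 4 + 3 + 1 + 3 + 2 = 61
distinct = 465 − 61 = 404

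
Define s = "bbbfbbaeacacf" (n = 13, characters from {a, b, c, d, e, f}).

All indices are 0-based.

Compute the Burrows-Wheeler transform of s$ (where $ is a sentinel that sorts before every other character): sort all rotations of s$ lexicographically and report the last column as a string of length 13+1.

fecbbf$bbaaacb

rank  rotation        last
    0  $bbbfbbaeacacf  f
    1  acacf$bbbfbbae  e
    2  acf$bbbfbbaeac  c
    3  aeacacf$bbbfbb  b
    4  baeacacf$bbbfb  b
    5  bbaeacacf$bbbf  f
    6  bbbfbbaeacacf$  $
    7  bbfbbaeacacf$b  b
    8  bfbbaeacacf$bb  b
    9  cacf$bbbfbbaea  a
   10  cf$bbbfbbaeaca  a
   11  eacacf$bbbfbba  a
   12  f$bbbfbbaeacac  c
   13  fbbaeacacf$bbb  b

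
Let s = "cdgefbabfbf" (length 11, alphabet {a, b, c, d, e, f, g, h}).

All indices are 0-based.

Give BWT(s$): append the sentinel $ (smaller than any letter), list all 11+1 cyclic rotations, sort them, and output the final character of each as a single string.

fbffa$cgbebd

rank  rotation      last
    0  $cdgefbabfbf  f
    1  abfbf$cdgefb  b
    2  babfbf$cdgef  f
    3  bf$cdgefbabf  f
    4  bfbf$cdgefba  a
    5  cdgefbabfbf$  $
    6  dgefbabfbf$c  c
    7  efbabfbf$cdg  g
    8  f$cdgefbabfb  b
    9  fbabfbf$cdge  e
   10  fbf$cdgefbab  b
   11  gefbabfbf$cd  d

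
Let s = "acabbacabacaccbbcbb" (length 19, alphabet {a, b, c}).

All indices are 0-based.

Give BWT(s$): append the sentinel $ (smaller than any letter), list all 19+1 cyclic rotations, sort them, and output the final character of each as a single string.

bccb$bcbbacacbaaabca

rank  rotation              last
    0  $acabbacabacaccbbcbb  b
    1  abacaccbbcbb$acabbac  c
    2  abbacabacaccbbcbb$ac  c
    3  acabacaccbbcbb$acabb  b
    4  acabbacabacaccbbcbb$  $
    5  acaccbbcbb$acabbacab  b
    6  accbbcbb$acabbacabac  c
    7  b$acabbacabacaccbbcb  b
    8  bacabacaccbbcbb$acab  b
    9  bacaccbbcbb$acabbaca  a
   10  bb$acabbacabacaccbbc  c
   11  bbacabacaccbbcbb$aca  a
   12  bbcbb$acabbacabacacc  c
   13  bcbb$acabbacabacaccb  b
   14  cabacaccbbcbb$acabba  a
   15  cabbacabacaccbbcbb$a  a
   16  caccbbcbb$acabbacaba  a
   17  cbb$acabbacabacaccbb  b
   18  cbbcbb$acabbacabacac  c
   19  ccbbcbb$acabbacabaca  a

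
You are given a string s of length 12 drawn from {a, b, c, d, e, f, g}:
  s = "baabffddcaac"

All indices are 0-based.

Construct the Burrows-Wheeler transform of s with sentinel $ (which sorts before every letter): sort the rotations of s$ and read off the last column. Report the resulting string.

rank  rotation       last
    0  $baabffddcaac  c
    1  aabffddcaac$b  b
    2  aac$baabffddc  c
    3  abffddcaac$ba  a
    4  ac$baabffddca  a
    5  baabffddcaac$  $
    6  bffddcaac$baa  a
    7  c$baabffddcaa  a
    8  caac$baabffdd  d
    9  dcaac$baabffd  d
   10  ddcaac$baabff  f
   11  fddcaac$baabf  f
   12  ffddcaac$baab  b

cbcaa$aaddffb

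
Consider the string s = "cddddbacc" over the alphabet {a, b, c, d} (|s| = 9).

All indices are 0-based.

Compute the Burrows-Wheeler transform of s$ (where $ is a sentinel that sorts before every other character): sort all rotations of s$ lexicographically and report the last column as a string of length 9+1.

cbdca$dddc

rank  rotation    last
    0  $cddddbacc  c
    1  acc$cddddb  b
    2  bacc$cdddd  d
    3  c$cddddbac  c
    4  cc$cddddba  a
    5  cddddbacc$  $
    6  dbacc$cddd  d
    7  ddbacc$cdd  d
    8  dddbacc$cd  d
    9  ddddbacc$c  c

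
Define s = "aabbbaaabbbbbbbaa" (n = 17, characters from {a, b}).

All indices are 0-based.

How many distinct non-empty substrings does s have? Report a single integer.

sorted suffixes:
  #0 SA[0]=16  'a'
  #1 SA[1]=15  'aa'
  #2 SA[2]=5  'aaabbbbbbbaa'
  #3 SA[3]=0  'aabbbaaabbbbbbbaa'
  #4 SA[4]=6  'aabbbbbbbaa'
  #5 SA[5]=1  'abbbaaabbbbbbbaa'
  #6 SA[6]=7  'abbbbbbbaa'
  #7 SA[7]=14  'baa'
  #8 SA[8]=4  'baaabbbbbbbaa'
  #9 SA[9]=13  'bbaa'
  #10 SA[10]=3  'bbaaabbbbbbbaa'
  #11 SA[11]=12  'bbbaa'
  #12 SA[12]=2  'bbbaaabbbbbbbaa'
  #13 SA[13]=11  'bbbbaa'
  #14 SA[14]=10  'bbbbbaa'
  #15 SA[15]=9  'bbbbbbaa'
  #16 SA[16]=8  'bbbbbbbaa'

SA = [16, 15, 5, 0, 6, 1, 7, 14, 4, 13, 3, 12, 2, 11, 10, 9, 8]
rank  pair      lcp
   1  s[16:],s[15:]  1  'a'
   2  s[15:],s[5:]  2  'aa'
   3  s[5:],s[0:]  2  'aa'
   4  s[0:],s[6:]  5  'aabbb'
   5  s[6:],s[1:]  1  'a'
   6  s[1:],s[7:]  4  'abbb'
   7  s[7:],s[14:]  0  ''
   8  s[14:],s[4:]  3  'baa'
   9  s[4:],s[13:]  1  'b'
  10  s[13:],s[3:]  4  'bbaa'
  11  s[3:],s[12:]  2  'bb'
  12  s[12:],s[2:]  5  'bbbaa'
  13  s[2:],s[11:]  3  'bbb'
  14  s[11:],s[10:]  4  'bbbb'
  15  s[10:],s[9:]  5  'bbbbb'
  16  s[9:],s[8:]  6  'bbbbbb'

n(n+1)/2 = 17·18/2 = 153
Σ LCP = 0 + 1 + 2 + 2 + 5 + 1 + 4 + 0 + 3 + 1 + 4 + 2 + 5 + 3 + 4 + 5 + 6 = 48
distinct = 153 − 48 = 105

105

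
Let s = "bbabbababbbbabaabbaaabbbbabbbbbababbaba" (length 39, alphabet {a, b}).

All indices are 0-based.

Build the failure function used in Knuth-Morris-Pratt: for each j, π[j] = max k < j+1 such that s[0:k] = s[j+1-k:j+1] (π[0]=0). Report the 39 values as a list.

π[0] = 0
j=1 s[j]='b': π[1]=1 (border 'b')
j=2 s[j]='a': k: 1→0; π[2]=0 (border '')
j=3 s[j]='b': π[3]=1 (border 'b')
j=4 s[j]='b': π[4]=2 (border 'bb')
j=5 s[j]='a': π[5]=3 (border 'bba')
j=6 s[j]='b': π[6]=4 (border 'bbab')
j=7 s[j]='a': k: 4→1→0; π[7]=0 (border '')
j=8 s[j]='b': π[8]=1 (border 'b')
j=9 s[j]='b': π[9]=2 (border 'bb')
j=10 s[j]='b': k: 2→1; π[10]=2 (border 'bb')
j=11 s[j]='b': k: 2→1; π[11]=2 (border 'bb')
j=12 s[j]='a': π[12]=3 (border 'bba')
j=13 s[j]='b': π[13]=4 (border 'bbab')
j=14 s[j]='a': k: 4→1→0; π[14]=0 (border '')
j=15 s[j]='a': π[15]=0 (border '')
j=16 s[j]='b': π[16]=1 (border 'b')
j=17 s[j]='b': π[17]=2 (border 'bb')
j=18 s[j]='a': π[18]=3 (border 'bba')
j=19 s[j]='a': k: 3→0; π[19]=0 (border '')
j=20 s[j]='a': π[20]=0 (border '')
j=21 s[j]='b': π[21]=1 (border 'b')
j=22 s[j]='b': π[22]=2 (border 'bb')
j=23 s[j]='b': k: 2→1; π[23]=2 (border 'bb')
j=24 s[j]='b': k: 2→1; π[24]=2 (border 'bb')
j=25 s[j]='a': π[25]=3 (border 'bba')
j=26 s[j]='b': π[26]=4 (border 'bbab')
j=27 s[j]='b': π[27]=5 (border 'bbabb')
j=28 s[j]='b': k: 5→2→1; π[28]=2 (border 'bb')
j=29 s[j]='b': k: 2→1; π[29]=2 (border 'bb')
j=30 s[j]='b': k: 2→1; π[30]=2 (border 'bb')
j=31 s[j]='a': π[31]=3 (border 'bba')
j=32 s[j]='b': π[32]=4 (border 'bbab')
j=33 s[j]='a': k: 4→1→0; π[33]=0 (border '')
j=34 s[j]='b': π[34]=1 (border 'b')
j=35 s[j]='b': π[35]=2 (border 'bb')
j=36 s[j]='a': π[36]=3 (border 'bba')
j=37 s[j]='b': π[37]=4 (border 'bbab')
j=38 s[j]='a': k: 4→1→0; π[38]=0 (border '')

[0, 1, 0, 1, 2, 3, 4, 0, 1, 2, 2, 2, 3, 4, 0, 0, 1, 2, 3, 0, 0, 1, 2, 2, 2, 3, 4, 5, 2, 2, 2, 3, 4, 0, 1, 2, 3, 4, 0]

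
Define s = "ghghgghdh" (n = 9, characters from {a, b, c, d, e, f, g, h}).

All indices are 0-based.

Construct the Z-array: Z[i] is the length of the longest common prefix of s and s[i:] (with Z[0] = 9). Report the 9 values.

Z[0]=9
i=1: outside box; Z[1]=0
i=2: outside box; Z[2]=3 extend→box=[2,5)
i=3: min(r-i=2, Z[1]=0)=0; Z[3]=0
i=4: min(r-i=1, Z[2]=3)=1; Z[4]=1
i=5: outside box; Z[5]=2 extend→box=[5,7)
i=6: min(r-i=1, Z[1]=0)=0; Z[6]=0
i=7: outside box; Z[7]=0
i=8: outside box; Z[8]=0

[9, 0, 3, 0, 1, 2, 0, 0, 0]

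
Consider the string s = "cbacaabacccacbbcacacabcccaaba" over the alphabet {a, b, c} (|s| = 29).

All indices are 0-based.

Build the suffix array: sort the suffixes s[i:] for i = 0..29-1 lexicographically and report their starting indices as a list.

[28, 25, 4, 26, 5, 20, 2, 18, 16, 11, 7, 27, 1, 6, 13, 14, 21, 24, 3, 19, 17, 15, 10, 0, 12, 23, 9, 22, 8]

rank | idx | suffix
   0 |  28 | a
   1 |  25 | aaba
   2 |   4 | aabacccacbbcacacabcccaaba
   3 |  26 | aba
   4 |   5 | abacccacbbcacacabcccaaba
   5 |  20 | abcccaaba
   6 |   2 | acaabacccacbbcacacabcccaaba
   7 |  18 | acabcccaaba
   8 |  16 | acacabcccaaba
   9 |  11 | acbbcacacabcccaaba
  10 |   7 | acccacbbcacacabcccaaba
  11 |  27 | ba
  12 |   1 | bacaabacccacbbcacacabcccaaba
  13 |   6 | bacccacbbcacacabcccaaba
  14 |  13 | bbcacacabcccaaba
  15 |  14 | bcacacabcccaaba
  16 |  21 | bcccaaba
  17 |  24 | caaba
  18 |   3 | caabacccacbbcacacabcccaaba
  19 |  19 | cabcccaaba
  20 |  17 | cacabcccaaba
  21 |  15 | cacacabcccaaba
  22 |  10 | cacbbcacacabcccaaba
  23 |   0 | cbacaabacccacbbcacacabcccaaba
  24 |  12 | cbbcacacabcccaaba
  25 |  23 | ccaaba
  26 |   9 | ccacbbcacacabcccaaba
  27 |  22 | cccaaba
  28 |   8 | cccacbbcacacabcccaaba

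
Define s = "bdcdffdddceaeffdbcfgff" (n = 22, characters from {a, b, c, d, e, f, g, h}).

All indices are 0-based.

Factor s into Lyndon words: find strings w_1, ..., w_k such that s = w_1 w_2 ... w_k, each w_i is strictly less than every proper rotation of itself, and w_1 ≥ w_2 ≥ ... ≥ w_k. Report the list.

["bdcdffdddce", "aeffdbcfgff"]

emit factor 1: 'bdcdffdddce' (i=0, period=11)
emit factor 2: 'aeffdbcfgff' (i=11, period=11)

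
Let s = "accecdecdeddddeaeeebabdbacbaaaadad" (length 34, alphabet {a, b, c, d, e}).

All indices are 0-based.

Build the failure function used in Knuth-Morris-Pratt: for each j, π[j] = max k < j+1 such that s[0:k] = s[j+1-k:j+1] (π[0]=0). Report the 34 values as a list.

π[0] = 0
j=1 s[j]='c': π[1]=0 (border '')
j=2 s[j]='c': π[2]=0 (border '')
j=3 s[j]='e': π[3]=0 (border '')
j=4 s[j]='c': π[4]=0 (border '')
j=5 s[j]='d': π[5]=0 (border '')
j=6 s[j]='e': π[6]=0 (border '')
j=7 s[j]='c': π[7]=0 (border '')
j=8 s[j]='d': π[8]=0 (border '')
j=9 s[j]='e': π[9]=0 (border '')
j=10 s[j]='d': π[10]=0 (border '')
j=11 s[j]='d': π[11]=0 (border '')
j=12 s[j]='d': π[12]=0 (border '')
j=13 s[j]='d': π[13]=0 (border '')
j=14 s[j]='e': π[14]=0 (border '')
j=15 s[j]='a': π[15]=1 (border 'a')
j=16 s[j]='e': k: 1→0; π[16]=0 (border '')
j=17 s[j]='e': π[17]=0 (border '')
j=18 s[j]='e': π[18]=0 (border '')
j=19 s[j]='b': π[19]=0 (border '')
j=20 s[j]='a': π[20]=1 (border 'a')
j=21 s[j]='b': k: 1→0; π[21]=0 (border '')
j=22 s[j]='d': π[22]=0 (border '')
j=23 s[j]='b': π[23]=0 (border '')
j=24 s[j]='a': π[24]=1 (border 'a')
j=25 s[j]='c': π[25]=2 (border 'ac')
j=26 s[j]='b': k: 2→0; π[26]=0 (border '')
j=27 s[j]='a': π[27]=1 (border 'a')
j=28 s[j]='a': k: 1→0; π[28]=1 (border 'a')
j=29 s[j]='a': k: 1→0; π[29]=1 (border 'a')
j=30 s[j]='a': k: 1→0; π[30]=1 (border 'a')
j=31 s[j]='d': k: 1→0; π[31]=0 (border '')
j=32 s[j]='a': π[32]=1 (border 'a')
j=33 s[j]='d': k: 1→0; π[33]=0 (border '')

[0, 0, 0, 0, 0, 0, 0, 0, 0, 0, 0, 0, 0, 0, 0, 1, 0, 0, 0, 0, 1, 0, 0, 0, 1, 2, 0, 1, 1, 1, 1, 0, 1, 0]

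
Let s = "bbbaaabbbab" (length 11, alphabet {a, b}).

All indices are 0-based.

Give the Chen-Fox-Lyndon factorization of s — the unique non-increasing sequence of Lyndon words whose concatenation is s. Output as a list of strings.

emit factor 1: 'b' (i=0, period=1)
emit factor 2: 'b' (i=1, period=1)
emit factor 3: 'b' (i=2, period=1)
emit factor 4: 'aaabbbab' (i=3, period=8)

["b", "b", "b", "aaabbbab"]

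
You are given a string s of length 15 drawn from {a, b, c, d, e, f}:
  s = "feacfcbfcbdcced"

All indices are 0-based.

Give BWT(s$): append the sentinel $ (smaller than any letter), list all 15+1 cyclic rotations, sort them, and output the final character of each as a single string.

deccffdcaebfcbc$

rank  rotation          last
    0  $feacfcbfcbdcced  d
    1  acfcbfcbdcced$fe  e
    2  bdcced$feacfcbfc  c
    3  bfcbdcced$feacfc  c
    4  cbdcced$feacfcbf  f
    5  cbfcbdcced$feacf  f
    6  cced$feacfcbfcbd  d
    7  ced$feacfcbfcbdc  c
    8  cfcbfcbdcced$fea  a
    9  d$feacfcbfcbdcce  e
   10  dcced$feacfcbfcb  b
   11  eacfcbfcbdcced$f  f
   12  ed$feacfcbfcbdcc  c
   13  fcbdcced$feacfcb  b
   14  fcbfcbdcced$feac  c
   15  feacfcbfcbdcced$  $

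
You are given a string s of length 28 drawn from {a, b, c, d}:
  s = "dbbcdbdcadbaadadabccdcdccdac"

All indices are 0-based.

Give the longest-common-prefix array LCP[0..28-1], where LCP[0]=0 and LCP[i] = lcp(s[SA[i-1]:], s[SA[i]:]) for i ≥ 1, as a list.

[0, 1, 1, 1, 3, 2, 0, 1, 1, 2, 1, 0, 1, 1, 3, 1, 2, 2, 3, 0, 2, 2, 1, 2, 2, 1, 2, 2]

rank→(start, suffix):
  0 → (11, 'aadadabccdcdccdac')
  1 → (16, 'abccdcdccdac')
  2 → (26, 'ac')
  3 → (14, 'adabccdcdccdac')
  4 → (12, 'adadabccdcdccdac')
  5 → (8, 'adbaadadabccdcdccdac')
  6 → (10, 'baadadabccdcdccdac')
  7 → (1, 'bbcdbdcadbaadadabccdcdccdac')
  8 → (17, 'bccdcdccdac')
  9 → (2, 'bcdbdcadbaadadabccdcdccdac')
  10 → (5, 'bdcadbaadadabccdcdccdac')
  11 → (27, 'c')
  12 → (7, 'cadbaadadabccdcdccdac')
  13 → (23, 'ccdac')
  14 → (18, 'ccdcdccdac')
  15 → (24, 'cdac')
  16 → (3, 'cdbdcadbaadadabccdcdccdac')
  17 → (21, 'cdccdac')
  18 → (19, 'cdcdccdac')
  19 → (15, 'dabccdcdccdac')
  20 → (25, 'dac')
  21 → (13, 'dadabccdcdccdac')
  22 → (9, 'dbaadadabccdcdccdac')
  23 → (0, 'dbbcdbdcadbaadadabccdcdccdac')
  24 → (4, 'dbdcadbaadadabccdcdccdac')
  25 → (6, 'dcadbaadadabccdcdccdac')
  26 → (22, 'dccdac')
  27 → (20, 'dcdccdac')

SA = [11, 16, 26, 14, 12, 8, 10, 1, 17, 2, 5, 27, 7, 23, 18, 24, 3, 21, 19, 15, 25, 13, 9, 0, 4, 6, 22, 20]
rank  pair      lcp
   1  s[11:],s[16:]  1  'a'
   2  s[16:],s[26:]  1  'a'
   3  s[26:],s[14:]  1  'a'
   4  s[14:],s[12:]  3  'ada'
   5  s[12:],s[8:]  2  'ad'
   6  s[8:],s[10:]  0  ''
   7  s[10:],s[1:]  1  'b'
   8  s[1:],s[17:]  1  'b'
   9  s[17:],s[2:]  2  'bc'
  10  s[2:],s[5:]  1  'b'
  11  s[5:],s[27:]  0  ''
  12  s[27:],s[7:]  1  'c'
  13  s[7:],s[23:]  1  'c'
  14  s[23:],s[18:]  3  'ccd'
  15  s[18:],s[24:]  1  'c'
  16  s[24:],s[3:]  2  'cd'
  17  s[3:],s[21:]  2  'cd'
  18  s[21:],s[19:]  3  'cdc'
  19  s[19:],s[15:]  0  ''
  20  s[15:],s[25:]  2  'da'
  21  s[25:],s[13:]  2  'da'
  22  s[13:],s[9:]  1  'd'
  23  s[9:],s[0:]  2  'db'
  24  s[0:],s[4:]  2  'db'
  25  s[4:],s[6:]  1  'd'
  26  s[6:],s[22:]  2  'dc'
  27  s[22:],s[20:]  2  'dc'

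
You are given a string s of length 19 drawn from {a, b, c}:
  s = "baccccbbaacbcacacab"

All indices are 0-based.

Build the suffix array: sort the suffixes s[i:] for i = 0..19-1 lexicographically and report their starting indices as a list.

[8, 17, 15, 13, 9, 1, 18, 7, 0, 6, 11, 16, 14, 12, 5, 10, 4, 3, 2]

rank | idx | suffix
   0 |   8 | aacbcacacab
   1 |  17 | ab
   2 |  15 | acab
   3 |  13 | acacab
   4 |   9 | acbcacacab
   5 |   1 | accccbbaacbcacacab
   6 |  18 | b
   7 |   7 | baacbcacacab
   8 |   0 | baccccbbaacbcacacab
   9 |   6 | bbaacbcacacab
  10 |  11 | bcacacab
  11 |  16 | cab
  12 |  14 | cacab
  13 |  12 | cacacab
  14 |   5 | cbbaacbcacacab
  15 |  10 | cbcacacab
  16 |   4 | ccbbaacbcacacab
  17 |   3 | cccbbaacbcacacab
  18 |   2 | ccccbbaacbcacacab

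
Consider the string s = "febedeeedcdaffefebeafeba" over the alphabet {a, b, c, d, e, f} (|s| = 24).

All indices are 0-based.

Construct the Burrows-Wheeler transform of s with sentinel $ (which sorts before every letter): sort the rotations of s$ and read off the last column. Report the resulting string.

abedeeedceebfffebedfae$fa

rank  rotation                   last
    0  $febedeeedcdaffefebeafeba  a
    1  a$febedeeedcdaffefebeafeb  b
    2  afeba$febedeeedcdaffefebe  e
    3  affefebeafeba$febedeeedcd  d
    4  ba$febedeeedcdaffefebeafe  e
    5  beafeba$febedeeedcdaffefe  e
    6  bedeeedcdaffefebeafeba$fe  e
    7  cdaffefebeafeba$febedeeed  d
    8  daffefebeafeba$febedeeedc  c
    9  dcdaffefebeafeba$febedeee  e
   10  deeedcdaffefebeafeba$febe  e
   11  eafeba$febedeeedcdaffefeb  b
   12  eba$febedeeedcdaffefebeaf  f
   13  ebeafeba$febedeeedcdaffef  f
   14  ebedeeedcdaffefebeafeba$f  f
   15  edcdaffefebeafeba$febedee  e
   16  edeeedcdaffefebeafeba$feb  b
   17  eedcdaffefebeafeba$febede  e
   18  eeedcdaffefebeafeba$febed  d
   19  efebeafeba$febedeeedcdaff  f
   20  feba$febedeeedcdaffefebea  a
   21  febeafeba$febedeeedcdaffe  e
   22  febedeeedcdaffefebeafeba$  $
   23  fefebeafeba$febedeeedcdaf  f
   24  ffefebeafeba$febedeeedcda  a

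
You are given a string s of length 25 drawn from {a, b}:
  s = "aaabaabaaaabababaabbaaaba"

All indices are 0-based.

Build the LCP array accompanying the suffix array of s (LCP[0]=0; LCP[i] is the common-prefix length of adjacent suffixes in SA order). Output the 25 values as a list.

rank→(start, suffix):
  0 → (24, 'a')
  1 → (7, 'aaaabababaabbaaaba')
  2 → (20, 'aaaba')
  3 → (0, 'aaabaabaaaabababaabbaaaba')
  4 → (8, 'aaabababaabbaaaba')
  5 → (21, 'aaba')
  6 → (4, 'aabaaaabababaabbaaaba')
  7 → (1, 'aabaabaaaabababaabbaaaba')
  8 → (9, 'aabababaabbaaaba')
  9 → (16, 'aabbaaaba')
  10 → (22, 'aba')
  11 → (5, 'abaaaabababaabbaaaba')
  12 → (2, 'abaabaaaabababaabbaaaba')
  13 → (14, 'abaabbaaaba')
  14 → (12, 'ababaabbaaaba')
  15 → (10, 'abababaabbaaaba')
  16 → (17, 'abbaaaba')
  17 → (23, 'ba')
  18 → (6, 'baaaabababaabbaaaba')
  19 → (19, 'baaaba')
  20 → (3, 'baabaaaabababaabbaaaba')
  21 → (15, 'baabbaaaba')
  22 → (13, 'babaabbaaaba')
  23 → (11, 'bababaabbaaaba')
  24 → (18, 'bbaaaba')

SA = [24, 7, 20, 0, 8, 21, 4, 1, 9, 16, 22, 5, 2, 14, 12, 10, 17, 23, 6, 19, 3, 15, 13, 11, 18]
rank  pair      lcp
   1  s[24:],s[7:]  1  'a'
   2  s[7:],s[20:]  3  'aaa'
   3  s[20:],s[0:]  5  'aaaba'
   4  s[0:],s[8:]  5  'aaaba'
   5  s[8:],s[21:]  2  'aa'
   6  s[21:],s[4:]  4  'aaba'
   7  s[4:],s[1:]  5  'aabaa'
   8  s[1:],s[9:]  4  'aaba'
   9  s[9:],s[16:]  3  'aab'
  10  s[16:],s[22:]  1  'a'
  11  s[22:],s[5:]  3  'aba'
  12  s[5:],s[2:]  4  'abaa'
  13  s[2:],s[14:]  5  'abaab'
  14  s[14:],s[12:]  3  'aba'
  15  s[12:],s[10:]  5  'ababa'
  16  s[10:],s[17:]  2  'ab'
  17  s[17:],s[23:]  0  ''
  18  s[23:],s[6:]  2  'ba'
  19  s[6:],s[19:]  4  'baaa'
  20  s[19:],s[3:]  3  'baa'
  21  s[3:],s[15:]  4  'baab'
  22  s[15:],s[13:]  2  'ba'
  23  s[13:],s[11:]  4  'baba'
  24  s[11:],s[18:]  1  'b'

[0, 1, 3, 5, 5, 2, 4, 5, 4, 3, 1, 3, 4, 5, 3, 5, 2, 0, 2, 4, 3, 4, 2, 4, 1]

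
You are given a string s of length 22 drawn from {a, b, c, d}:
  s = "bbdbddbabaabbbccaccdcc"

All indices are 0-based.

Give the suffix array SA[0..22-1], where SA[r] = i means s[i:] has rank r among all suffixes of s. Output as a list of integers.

[9, 7, 10, 16, 8, 6, 11, 12, 0, 13, 1, 3, 21, 15, 20, 14, 17, 18, 5, 2, 19, 4]

rank | idx | suffix
   0 |   9 | aabbbccaccdcc
   1 |   7 | abaabbbccaccdcc
   2 |  10 | abbbccaccdcc
   3 |  16 | accdcc
   4 |   8 | baabbbccaccdcc
   5 |   6 | babaabbbccaccdcc
   6 |  11 | bbbccaccdcc
   7 |  12 | bbccaccdcc
   8 |   0 | bbdbddbabaabbbccaccdcc
   9 |  13 | bccaccdcc
  10 |   1 | bdbddbabaabbbccaccdcc
  11 |   3 | bddbabaabbbccaccdcc
  12 |  21 | c
  13 |  15 | caccdcc
  14 |  20 | cc
  15 |  14 | ccaccdcc
  16 |  17 | ccdcc
  17 |  18 | cdcc
  18 |   5 | dbabaabbbccaccdcc
  19 |   2 | dbddbabaabbbccaccdcc
  20 |  19 | dcc
  21 |   4 | ddbabaabbbccaccdcc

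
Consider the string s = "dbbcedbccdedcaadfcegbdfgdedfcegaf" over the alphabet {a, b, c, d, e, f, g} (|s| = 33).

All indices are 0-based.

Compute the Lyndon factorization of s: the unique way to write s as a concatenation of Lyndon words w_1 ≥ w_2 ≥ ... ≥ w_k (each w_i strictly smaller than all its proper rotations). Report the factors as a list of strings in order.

["d", "bbcedbccdedc", "aadfcegbdfgdedfcegaf"]

emit factor 1: 'd' (i=0, period=1)
emit factor 2: 'bbcedbccdedc' (i=1, period=12)
emit factor 3: 'aadfcegbdfgdedfcegaf' (i=13, period=20)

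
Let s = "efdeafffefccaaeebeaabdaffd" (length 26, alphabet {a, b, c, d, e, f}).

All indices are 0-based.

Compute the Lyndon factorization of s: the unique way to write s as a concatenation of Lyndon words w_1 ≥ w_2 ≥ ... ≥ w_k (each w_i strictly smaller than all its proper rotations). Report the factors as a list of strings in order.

emit factor 1: 'ef' (i=0, period=2)
emit factor 2: 'de' (i=2, period=2)
emit factor 3: 'afffefcc' (i=4, period=8)
emit factor 4: 'aaeebe' (i=12, period=6)
emit factor 5: 'aabdaffd' (i=18, period=8)

["ef", "de", "afffefcc", "aaeebe", "aabdaffd"]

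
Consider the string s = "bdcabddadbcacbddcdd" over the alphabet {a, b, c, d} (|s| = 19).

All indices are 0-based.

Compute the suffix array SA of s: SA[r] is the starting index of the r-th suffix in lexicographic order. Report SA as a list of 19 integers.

[3, 11, 7, 9, 0, 4, 13, 2, 10, 12, 16, 18, 6, 8, 1, 15, 17, 5, 14]

rank→(start, suffix):
  0 → (3, 'abddadbcacbddcdd')
  1 → (11, 'acbddcdd')
  2 → (7, 'adbcacbddcdd')
  3 → (9, 'bcacbddcdd')
  4 → (0, 'bdcabddadbcacbddcdd')
  5 → (4, 'bddadbcacbddcdd')
  6 → (13, 'bddcdd')
  7 → (2, 'cabddadbcacbddcdd')
  8 → (10, 'cacbddcdd')
  9 → (12, 'cbddcdd')
  10 → (16, 'cdd')
  11 → (18, 'd')
  12 → (6, 'dadbcacbddcdd')
  13 → (8, 'dbcacbddcdd')
  14 → (1, 'dcabddadbcacbddcdd')
  15 → (15, 'dcdd')
  16 → (17, 'dd')
  17 → (5, 'ddadbcacbddcdd')
  18 → (14, 'ddcdd')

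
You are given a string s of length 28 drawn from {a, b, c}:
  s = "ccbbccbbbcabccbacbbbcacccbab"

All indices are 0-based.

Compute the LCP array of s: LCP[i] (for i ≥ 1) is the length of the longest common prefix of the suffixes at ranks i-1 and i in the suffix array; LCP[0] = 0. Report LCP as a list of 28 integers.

rank | idx | suffix
   0 |  26 | ab
   1 |  10 | abccbacbbbcacccbab
   2 |  15 | acbbbcacccbab
   3 |  21 | acccbab
   4 |  27 | b
   5 |  25 | bab
   6 |  14 | bacbbbcacccbab
   7 |   6 | bbbcabccbacbbbcacccbab
   8 |  17 | bbbcacccbab
   9 |   7 | bbcabccbacbbbcacccbab
  10 |  18 | bbcacccbab
  11 |   2 | bbccbbbcabccbacbbbcacccbab
  12 |   8 | bcabccbacbbbcacccbab
  13 |  19 | bcacccbab
  14 |  11 | bccbacbbbcacccbab
  15 |   3 | bccbbbcabccbacbbbcacccbab
  16 |   9 | cabccbacbbbcacccbab
  17 |  20 | cacccbab
  18 |  24 | cbab
  19 |  13 | cbacbbbcacccbab
  20 |   5 | cbbbcabccbacbbbcacccbab
  21 |  16 | cbbbcacccbab
  22 |   1 | cbbccbbbcabccbacbbbcacccbab
  23 |  23 | ccbab
  24 |  12 | ccbacbbbcacccbab
  25 |   4 | ccbbbcabccbacbbbcacccbab
  26 |   0 | ccbbccbbbcabccbacbbbcacccbab
  27 |  22 | cccbab

SA = [26, 10, 15, 21, 27, 25, 14, 6, 17, 7, 18, 2, 8, 19, 11, 3, 9, 20, 24, 13, 5, 16, 1, 23, 12, 4, 0, 22]
[i] adj suffixes → lcp
  [1] 26/10 → 2 ('ab')
  [2] 10/15 → 1 ('a')
  [3] 15/21 → 2 ('ac')
  [4] 21/27 → 0 ('')
  [5] 27/25 → 1 ('b')
  [6] 25/14 → 2 ('ba')
  [7] 14/6 → 1 ('b')
  [8] 6/17 → 5 ('bbbca')
  [9] 17/7 → 2 ('bb')
  [10] 7/18 → 4 ('bbca')
  [11] 18/2 → 3 ('bbc')
  [12] 2/8 → 1 ('b')
  [13] 8/19 → 3 ('bca')
  [14] 19/11 → 2 ('bc')
  [15] 11/3 → 4 ('bccb')
  [16] 3/9 → 0 ('')
  [17] 9/20 → 2 ('ca')
  [18] 20/24 → 1 ('c')
  [19] 24/13 → 3 ('cba')
  [20] 13/5 → 2 ('cb')
  [21] 5/16 → 6 ('cbbbca')
  [22] 16/1 → 3 ('cbb')
  [23] 1/23 → 1 ('c')
  [24] 23/12 → 4 ('ccba')
  [25] 12/4 → 3 ('ccb')
  [26] 4/0 → 4 ('ccbb')
  [27] 0/22 → 2 ('cc')

[0, 2, 1, 2, 0, 1, 2, 1, 5, 2, 4, 3, 1, 3, 2, 4, 0, 2, 1, 3, 2, 6, 3, 1, 4, 3, 4, 2]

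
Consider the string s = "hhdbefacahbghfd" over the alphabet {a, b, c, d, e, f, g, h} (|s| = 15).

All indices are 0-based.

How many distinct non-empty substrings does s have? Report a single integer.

rank | idx | suffix
   0 |   6 | acahbghfd
   1 |   8 | ahbghfd
   2 |   3 | befacahbghfd
   3 |  10 | bghfd
   4 |   7 | cahbghfd
   5 |  14 | d
   6 |   2 | dbefacahbghfd
   7 |   4 | efacahbghfd
   8 |   5 | facahbghfd
   9 |  13 | fd
  10 |  11 | ghfd
  11 |   9 | hbghfd
  12 |   1 | hdbefacahbghfd
  13 |  12 | hfd
  14 |   0 | hhdbefacahbghfd

SA = [6, 8, 3, 10, 7, 14, 2, 4, 5, 13, 11, 9, 1, 12, 0]
rank  pair      lcp
   1  s[6:],s[8:]  1  'a'
   2  s[8:],s[3:]  0  ''
   3  s[3:],s[10:]  1  'b'
   4  s[10:],s[7:]  0  ''
   5  s[7:],s[14:]  0  ''
   6  s[14:],s[2:]  1  'd'
   7  s[2:],s[4:]  0  ''
   8  s[4:],s[5:]  0  ''
   9  s[5:],s[13:]  1  'f'
  10  s[13:],s[11:]  0  ''
  11  s[11:],s[9:]  0  ''
  12  s[9:],s[1:]  1  'h'
  13  s[1:],s[12:]  1  'h'
  14  s[12:],s[0:]  1  'h'

n(n+1)/2 = 15·16/2 = 120
Σ LCP = 0 + 1 + 0 + 1 + 0 + 0 + 1 + 0 + 0 + 1 + 0 + 0 + 1 + 1 + 1 = 7
distinct = 120 − 7 = 113

113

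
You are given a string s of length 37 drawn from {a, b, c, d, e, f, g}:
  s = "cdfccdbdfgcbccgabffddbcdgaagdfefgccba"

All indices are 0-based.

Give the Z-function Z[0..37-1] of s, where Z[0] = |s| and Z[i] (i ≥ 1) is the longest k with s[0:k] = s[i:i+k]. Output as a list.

Z[0]=37
i=1: outside box; Z[1]=0
i=2: outside box; Z[2]=0
i=3: outside box; Z[3]=1 grow→box=[3,4)
i=4: outside box; Z[4]=2 grow→box=[4,6)
i=5: min(r-i=1, Z[1]=0)=0; Z[5]=0
i=6: outside box; Z[6]=0
i=7: outside box; Z[7]=0
i=8: outside box; Z[8]=0
i=9: outside box; Z[9]=0
i=10: outside box; Z[10]=1 grow→box=[10,11)
i=11: outside box; Z[11]=0
i=12: outside box; Z[12]=1 grow→box=[12,13)
i=13: outside box; Z[13]=1 grow→box=[13,14)
i=14: outside box; Z[14]=0
i=15: outside box; Z[15]=0
i=16: outside box; Z[16]=0
i=17: outside box; Z[17]=0
i=18: outside box; Z[18]=0
i=19: outside box; Z[19]=0
i=20: outside box; Z[20]=0
i=21: outside box; Z[21]=0
i=22: outside box; Z[22]=2 grow→box=[22,24)
i=23: min(r-i=1, Z[1]=0)=0; Z[23]=0
i=24: outside box; Z[24]=0
i=25: outside box; Z[25]=0
i=26: outside box; Z[26]=0
i=27: outside box; Z[27]=0
i=28: outside box; Z[28]=0
i=29: outside box; Z[29]=0
i=30: outside box; Z[30]=0
i=31: outside box; Z[31]=0
i=32: outside box; Z[32]=0
i=33: outside box; Z[33]=1 grow→box=[33,34)
i=34: outside box; Z[34]=1 grow→box=[34,35)
i=35: outside box; Z[35]=0
i=36: outside box; Z[36]=0

[37, 0, 0, 1, 2, 0, 0, 0, 0, 0, 1, 0, 1, 1, 0, 0, 0, 0, 0, 0, 0, 0, 2, 0, 0, 0, 0, 0, 0, 0, 0, 0, 0, 1, 1, 0, 0]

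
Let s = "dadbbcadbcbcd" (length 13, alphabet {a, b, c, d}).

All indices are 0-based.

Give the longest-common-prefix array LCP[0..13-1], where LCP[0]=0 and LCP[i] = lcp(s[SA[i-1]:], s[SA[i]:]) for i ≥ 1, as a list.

[0, 3, 0, 1, 2, 2, 0, 1, 1, 0, 1, 1, 2]

rank→(start, suffix):
  0 → (1, 'adbbcadbcbcd')
  1 → (6, 'adbcbcd')
  2 → (3, 'bbcadbcbcd')
  3 → (4, 'bcadbcbcd')
  4 → (8, 'bcbcd')
  5 → (10, 'bcd')
  6 → (5, 'cadbcbcd')
  7 → (9, 'cbcd')
  8 → (11, 'cd')
  9 → (12, 'd')
  10 → (0, 'dadbbcadbcbcd')
  11 → (2, 'dbbcadbcbcd')
  12 → (7, 'dbcbcd')

SA = [1, 6, 3, 4, 8, 10, 5, 9, 11, 12, 0, 2, 7]
rank  pair      lcp
   1  s[1:],s[6:]  3  'adb'
   2  s[6:],s[3:]  0  ''
   3  s[3:],s[4:]  1  'b'
   4  s[4:],s[8:]  2  'bc'
   5  s[8:],s[10:]  2  'bc'
   6  s[10:],s[5:]  0  ''
   7  s[5:],s[9:]  1  'c'
   8  s[9:],s[11:]  1  'c'
   9  s[11:],s[12:]  0  ''
  10  s[12:],s[0:]  1  'd'
  11  s[0:],s[2:]  1  'd'
  12  s[2:],s[7:]  2  'db'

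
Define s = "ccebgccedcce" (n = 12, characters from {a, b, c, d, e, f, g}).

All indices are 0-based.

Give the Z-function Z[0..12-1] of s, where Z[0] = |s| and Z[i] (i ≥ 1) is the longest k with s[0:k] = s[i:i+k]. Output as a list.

[12, 1, 0, 0, 0, 3, 1, 0, 0, 3, 1, 0]

Z[0]=12
i=1: outside box; Z[1]=1 grow→box=[1,2)
i=2: outside box; Z[2]=0
i=3: outside box; Z[3]=0
i=4: outside box; Z[4]=0
i=5: outside box; Z[5]=3 grow→box=[5,8)
i=6: min(r-i=2, Z[1]=1)=1; Z[6]=1
i=7: min(r-i=1, Z[2]=0)=0; Z[7]=0
i=8: outside box; Z[8]=0
i=9: outside box; Z[9]=3 grow→box=[9,12)
i=10: min(r-i=2, Z[1]=1)=1; Z[10]=1
i=11: min(r-i=1, Z[2]=0)=0; Z[11]=0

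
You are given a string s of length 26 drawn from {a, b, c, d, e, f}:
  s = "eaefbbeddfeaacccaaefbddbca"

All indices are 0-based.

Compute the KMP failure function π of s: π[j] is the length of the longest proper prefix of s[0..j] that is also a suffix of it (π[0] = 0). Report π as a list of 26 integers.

π[0] = 0
j=1 s[j]='a': π[1]=0 (border '')
j=2 s[j]='e': π[2]=1 (border 'e')
j=3 s[j]='f': k: 1→0; π[3]=0 (border '')
j=4 s[j]='b': π[4]=0 (border '')
j=5 s[j]='b': π[5]=0 (border '')
j=6 s[j]='e': π[6]=1 (border 'e')
j=7 s[j]='d': k: 1→0; π[7]=0 (border '')
j=8 s[j]='d': π[8]=0 (border '')
j=9 s[j]='f': π[9]=0 (border '')
j=10 s[j]='e': π[10]=1 (border 'e')
j=11 s[j]='a': π[11]=2 (border 'ea')
j=12 s[j]='a': k: 2→0; π[12]=0 (border '')
j=13 s[j]='c': π[13]=0 (border '')
j=14 s[j]='c': π[14]=0 (border '')
j=15 s[j]='c': π[15]=0 (border '')
j=16 s[j]='a': π[16]=0 (border '')
j=17 s[j]='a': π[17]=0 (border '')
j=18 s[j]='e': π[18]=1 (border 'e')
j=19 s[j]='f': k: 1→0; π[19]=0 (border '')
j=20 s[j]='b': π[20]=0 (border '')
j=21 s[j]='d': π[21]=0 (border '')
j=22 s[j]='d': π[22]=0 (border '')
j=23 s[j]='b': π[23]=0 (border '')
j=24 s[j]='c': π[24]=0 (border '')
j=25 s[j]='a': π[25]=0 (border '')

[0, 0, 1, 0, 0, 0, 1, 0, 0, 0, 1, 2, 0, 0, 0, 0, 0, 0, 1, 0, 0, 0, 0, 0, 0, 0]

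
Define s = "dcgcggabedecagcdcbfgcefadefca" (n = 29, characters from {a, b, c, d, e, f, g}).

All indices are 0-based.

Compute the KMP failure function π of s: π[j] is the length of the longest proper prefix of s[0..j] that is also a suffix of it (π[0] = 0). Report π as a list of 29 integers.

[0, 0, 0, 0, 0, 0, 0, 0, 0, 1, 0, 0, 0, 0, 0, 1, 2, 0, 0, 0, 0, 0, 0, 0, 1, 0, 0, 0, 0]

π[0] = 0
j=1 s[j]='c': π[1]=0 (border '')
j=2 s[j]='g': π[2]=0 (border '')
j=3 s[j]='c': π[3]=0 (border '')
j=4 s[j]='g': π[4]=0 (border '')
j=5 s[j]='g': π[5]=0 (border '')
j=6 s[j]='a': π[6]=0 (border '')
j=7 s[j]='b': π[7]=0 (border '')
j=8 s[j]='e': π[8]=0 (border '')
j=9 s[j]='d': π[9]=1 (border 'd')
j=10 s[j]='e': k: 1→0; π[10]=0 (border '')
j=11 s[j]='c': π[11]=0 (border '')
j=12 s[j]='a': π[12]=0 (border '')
j=13 s[j]='g': π[13]=0 (border '')
j=14 s[j]='c': π[14]=0 (border '')
j=15 s[j]='d': π[15]=1 (border 'd')
j=16 s[j]='c': π[16]=2 (border 'dc')
j=17 s[j]='b': k: 2→0; π[17]=0 (border '')
j=18 s[j]='f': π[18]=0 (border '')
j=19 s[j]='g': π[19]=0 (border '')
j=20 s[j]='c': π[20]=0 (border '')
j=21 s[j]='e': π[21]=0 (border '')
j=22 s[j]='f': π[22]=0 (border '')
j=23 s[j]='a': π[23]=0 (border '')
j=24 s[j]='d': π[24]=1 (border 'd')
j=25 s[j]='e': k: 1→0; π[25]=0 (border '')
j=26 s[j]='f': π[26]=0 (border '')
j=27 s[j]='c': π[27]=0 (border '')
j=28 s[j]='a': π[28]=0 (border '')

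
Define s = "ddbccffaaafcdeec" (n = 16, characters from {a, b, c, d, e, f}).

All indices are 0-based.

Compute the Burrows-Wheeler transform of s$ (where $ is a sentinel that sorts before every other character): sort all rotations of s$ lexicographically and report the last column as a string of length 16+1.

cfaadebfcd$cedfac

rank  rotation           last
    0  $ddbccffaaafcdeec  c
    1  aaafcdeec$ddbccff  f
    2  aafcdeec$ddbccffa  a
    3  afcdeec$ddbccffaa  a
    4  bccffaaafcdeec$dd  d
    5  c$ddbccffaaafcdee  e
    6  ccffaaafcdeec$ddb  b
    7  cdeec$ddbccffaaaf  f
    8  cffaaafcdeec$ddbc  c
    9  dbccffaaafcdeec$d  d
   10  ddbccffaaafcdeec$  $
   11  deec$ddbccffaaafc  c
   12  ec$ddbccffaaafcde  e
   13  eec$ddbccffaaafcd  d
   14  faaafcdeec$ddbccf  f
   15  fcdeec$ddbccffaaa  a
   16  ffaaafcdeec$ddbcc  c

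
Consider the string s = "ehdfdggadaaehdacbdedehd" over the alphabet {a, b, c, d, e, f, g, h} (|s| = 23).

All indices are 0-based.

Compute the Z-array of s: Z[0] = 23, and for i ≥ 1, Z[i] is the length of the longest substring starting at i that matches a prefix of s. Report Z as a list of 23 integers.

Z[0]=23
i=1: i≥r, start 0; Z[1]=0
i=2: i≥r, start 0; Z[2]=0
i=3: i≥r, start 0; Z[3]=0
i=4: i≥r, start 0; Z[4]=0
i=5: i≥r, start 0; Z[5]=0
i=6: i≥r, start 0; Z[6]=0
i=7: i≥r, start 0; Z[7]=0
i=8: i≥r, start 0; Z[8]=0
i=9: i≥r, start 0; Z[9]=0
i=10: i≥r, start 0; Z[10]=0
i=11: i≥r, start 0; Z[11]=3 scan→box=[11,14)
i=12: min(r-i=2, Z[1]=0)=0; Z[12]=0
i=13: min(r-i=1, Z[2]=0)=0; Z[13]=0
i=14: i≥r, start 0; Z[14]=0
i=15: i≥r, start 0; Z[15]=0
i=16: i≥r, start 0; Z[16]=0
i=17: i≥r, start 0; Z[17]=0
i=18: i≥r, start 0; Z[18]=1 scan→box=[18,19)
i=19: i≥r, start 0; Z[19]=0
i=20: i≥r, start 0; Z[20]=3 scan→box=[20,23)
i=21: min(r-i=2, Z[1]=0)=0; Z[21]=0
i=22: min(r-i=1, Z[2]=0)=0; Z[22]=0

[23, 0, 0, 0, 0, 0, 0, 0, 0, 0, 0, 3, 0, 0, 0, 0, 0, 0, 1, 0, 3, 0, 0]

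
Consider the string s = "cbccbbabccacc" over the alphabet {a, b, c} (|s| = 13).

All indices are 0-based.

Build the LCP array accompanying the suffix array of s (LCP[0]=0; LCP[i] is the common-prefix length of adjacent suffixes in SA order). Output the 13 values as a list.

[0, 1, 0, 1, 1, 3, 0, 1, 1, 2, 1, 2, 2]

sorted suffixes:
  #0 SA[0]=6  'abccacc'
  #1 SA[1]=10  'acc'
  #2 SA[2]=5  'babccacc'
  #3 SA[3]=4  'bbabccacc'
  #4 SA[4]=7  'bccacc'
  #5 SA[5]=1  'bccbbabccacc'
  #6 SA[6]=12  'c'
  #7 SA[7]=9  'cacc'
  #8 SA[8]=3  'cbbabccacc'
  #9 SA[9]=0  'cbccbbabccacc'
  #10 SA[10]=11  'cc'
  #11 SA[11]=8  'ccacc'
  #12 SA[12]=2  'ccbbabccacc'

SA = [6, 10, 5, 4, 7, 1, 12, 9, 3, 0, 11, 8, 2]
i: (SA[i-1],SA[i]) lcp shared
  1: (6,10) 1 'a'
  2: (10,5) 0 ''
  3: (5,4) 1 'b'
  4: (4,7) 1 'b'
  5: (7,1) 3 'bcc'
  6: (1,12) 0 ''
  7: (12,9) 1 'c'
  8: (9,3) 1 'c'
  9: (3,0) 2 'cb'
  10: (0,11) 1 'c'
  11: (11,8) 2 'cc'
  12: (8,2) 2 'cc'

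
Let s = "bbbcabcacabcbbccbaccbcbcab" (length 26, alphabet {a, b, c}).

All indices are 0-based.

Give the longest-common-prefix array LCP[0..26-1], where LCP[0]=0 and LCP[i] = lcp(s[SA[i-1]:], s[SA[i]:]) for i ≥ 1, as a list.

[0, 2, 3, 1, 2, 0, 1, 1, 2, 3, 1, 4, 3, 2, 3, 2, 0, 3, 4, 2, 1, 2, 2, 3, 1, 3]

sorted suffixes:
  #0 SA[0]=24  'ab'
  #1 SA[1]=4  'abcacabcbbccbaccbcbcab'
  #2 SA[2]=9  'abcbbccbaccbcbcab'
  #3 SA[3]=7  'acabcbbccbaccbcbcab'
  #4 SA[4]=17  'accbcbcab'
  #5 SA[5]=25  'b'
  #6 SA[6]=16  'baccbcbcab'
  #7 SA[7]=0  'bbbcabcacabcbbccbaccbcbcab'
  #8 SA[8]=1  'bbcabcacabcbbccbaccbcbcab'
  #9 SA[9]=12  'bbccbaccbcbcab'
  #10 SA[10]=22  'bcab'
  #11 SA[11]=2  'bcabcacabcbbccbaccbcbcab'
  #12 SA[12]=5  'bcacabcbbccbaccbcbcab'
  #13 SA[13]=10  'bcbbccbaccbcbcab'
  #14 SA[14]=20  'bcbcab'
  #15 SA[15]=13  'bccbaccbcbcab'
  #16 SA[16]=23  'cab'
  #17 SA[17]=3  'cabcacabcbbccbaccbcbcab'
  #18 SA[18]=8  'cabcbbccbaccbcbcab'
  #19 SA[19]=6  'cacabcbbccbaccbcbcab'
  #20 SA[20]=15  'cbaccbcbcab'
  #21 SA[21]=11  'cbbccbaccbcbcab'
  #22 SA[22]=21  'cbcab'
  #23 SA[23]=19  'cbcbcab'
  #24 SA[24]=14  'ccbaccbcbcab'
  #25 SA[25]=18  'ccbcbcab'

SA = [24, 4, 9, 7, 17, 25, 16, 0, 1, 12, 22, 2, 5, 10, 20, 13, 23, 3, 8, 6, 15, 11, 21, 19, 14, 18]
[i] adj suffixes → lcp
  [1] 24/4 → 2 ('ab')
  [2] 4/9 → 3 ('abc')
  [3] 9/7 → 1 ('a')
  [4] 7/17 → 2 ('ac')
  [5] 17/25 → 0 ('')
  [6] 25/16 → 1 ('b')
  [7] 16/0 → 1 ('b')
  [8] 0/1 → 2 ('bb')
  [9] 1/12 → 3 ('bbc')
  [10] 12/22 → 1 ('b')
  [11] 22/2 → 4 ('bcab')
  [12] 2/5 → 3 ('bca')
  [13] 5/10 → 2 ('bc')
  [14] 10/20 → 3 ('bcb')
  [15] 20/13 → 2 ('bc')
  [16] 13/23 → 0 ('')
  [17] 23/3 → 3 ('cab')
  [18] 3/8 → 4 ('cabc')
  [19] 8/6 → 2 ('ca')
  [20] 6/15 → 1 ('c')
  [21] 15/11 → 2 ('cb')
  [22] 11/21 → 2 ('cb')
  [23] 21/19 → 3 ('cbc')
  [24] 19/14 → 1 ('c')
  [25] 14/18 → 3 ('ccb')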